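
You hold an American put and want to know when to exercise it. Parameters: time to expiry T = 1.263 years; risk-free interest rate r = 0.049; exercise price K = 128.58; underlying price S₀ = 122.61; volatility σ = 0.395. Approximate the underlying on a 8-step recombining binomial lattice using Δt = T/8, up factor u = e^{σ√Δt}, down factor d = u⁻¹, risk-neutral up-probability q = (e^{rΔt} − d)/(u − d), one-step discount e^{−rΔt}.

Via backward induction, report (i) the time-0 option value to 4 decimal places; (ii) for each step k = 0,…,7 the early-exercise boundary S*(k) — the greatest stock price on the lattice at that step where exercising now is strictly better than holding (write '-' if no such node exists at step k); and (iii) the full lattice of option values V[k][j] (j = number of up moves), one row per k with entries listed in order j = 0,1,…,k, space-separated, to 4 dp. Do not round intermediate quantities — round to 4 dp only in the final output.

params: Δt=0.15787 u=1.16993 d=0.85475 q=0.48548 e^(-rΔt)=0.99229
t_8 payoffs: 93.6471 80.7657 63.1344 39.0016 5.9700 0.0000 0.0000 0.0000 0.0000
t_7: node(7,0) S=40.8692 payoff=87.7108 vs cont=86.7199 → 87.7108 [stop]  node(7,1) S=55.9396 payoff=72.6404 vs cont=71.6496 → 72.6404 [stop]  node(7,2) S=76.5670 payoff=52.0130 vs cont=51.0221 → 52.0130 [stop]  node(7,3) S=104.8008 payoff=23.7792 vs cont=22.7884 → 23.7792 [stop]  node(7,4) S=143.4456 payoff=0.0000 vs cont=3.0480 → 3.0480 [wait]  node(7,5) S=196.3405 payoff=0.0000 vs cont=0.0000 → 0.0000 [wait]  node(7,6) S=268.7402 payoff=0.0000 vs cont=0.0000 → 0.0000 [wait]  node(7,7) S=367.8369 payoff=0.0000 vs cont=0.0000 → 0.0000 [wait]  ⇒ S*(7)=104.8008
t_6: node(6,0) S=47.8143 payoff=80.7657 vs cont=79.7748 → 80.7657 [stop]  node(6,1) S=65.4456 payoff=63.1344 vs cont=62.1435 → 63.1344 [stop]  node(6,2) S=89.5784 payoff=39.0016 vs cont=38.0108 → 39.0016 [stop]  node(6,3) S=122.6100 payoff=5.9700 vs cont=13.6089 → 13.6089 [wait]  node(6,4) S=167.8219 payoff=0.0000 vs cont=1.5562 → 1.5562 [wait]  node(6,5) S=229.7054 payoff=0.0000 vs cont=0.0000 → 0.0000 [wait]  node(6,6) S=314.4082 payoff=0.0000 vs cont=0.0000 → 0.0000 [wait]  ⇒ S*(6)=89.5784
t_5: node(5,0) S=55.9396 payoff=72.6404 vs cont=71.6496 → 72.6404 [stop]  node(5,1) S=76.5670 payoff=52.0130 vs cont=51.0221 → 52.0130 [stop]  node(5,2) S=104.8008 payoff=23.7792 vs cont=26.4683 → 26.4683 [wait]  node(5,3) S=143.4456 payoff=0.0000 vs cont=7.6977 → 7.6977 [wait]  node(5,4) S=196.3405 payoff=0.0000 vs cont=0.7945 → 0.7945 [wait]  node(5,5) S=268.7402 payoff=0.0000 vs cont=0.0000 → 0.0000 [wait]  ⇒ S*(5)=76.5670
t_4: node(4,0) S=65.4456 payoff=63.1344 vs cont=62.1435 → 63.1344 [stop]  node(4,1) S=89.5784 payoff=39.0016 vs cont=39.3062 → 39.3062 [wait]  node(4,2) S=122.6100 payoff=5.9700 vs cont=17.2218 → 17.2218 [wait]  node(4,3) S=167.8219 payoff=0.0000 vs cont=4.3128 → 4.3128 [wait]  node(4,4) S=229.7054 payoff=0.0000 vs cont=0.4056 → 0.4056 [wait]  ⇒ S*(4)=65.4456
t_3: node(3,0) S=76.5670 payoff=52.0130 vs cont=51.1689 → 52.0130 [stop]  node(3,1) S=104.8008 payoff=23.7792 vs cont=28.3643 → 28.3643 [wait]  node(3,2) S=143.4456 payoff=0.0000 vs cont=10.8703 → 10.8703 [wait]  node(3,3) S=196.3405 payoff=0.0000 vs cont=2.3973 → 2.3973 [wait]  ⇒ S*(3)=76.5670
t_2: node(2,0) S=89.5784 payoff=39.0016 vs cont=40.2196 → 40.2196 [wait]  node(2,1) S=122.6100 payoff=5.9700 vs cont=19.7182 → 19.7182 [wait]  node(2,2) S=167.8219 payoff=0.0000 vs cont=6.7048 → 6.7048 [wait]  ⇒ S*(2)=-
t_1: node(1,0) S=104.8008 payoff=23.7792 vs cont=30.0333 → 30.0333 [wait]  node(1,1) S=143.4456 payoff=0.0000 vs cont=13.2971 → 13.2971 [wait]  ⇒ S*(1)=-
t_0: node(0,0) S=122.6100 payoff=5.9700 vs cont=21.7393 → 21.7393 [wait]  ⇒ S*(0)=-

price = 21.7393
boundary = - - - 76.5670 65.4456 76.5670 89.5784 104.8008
tree:
21.7393
30.0333 13.2971
40.2196 19.7182 6.7048
52.0130 28.3643 10.8703 2.3973
63.1344 39.3062 17.2218 4.3128 0.4056
72.6404 52.0130 26.4683 7.6977 0.7945 0.0000
80.7657 63.1344 39.0016 13.6089 1.5562 0.0000 0.0000
87.7108 72.6404 52.0130 23.7792 3.0480 0.0000 0.0000 0.0000
93.6471 80.7657 63.1344 39.0016 5.9700 0.0000 0.0000 0.0000 0.0000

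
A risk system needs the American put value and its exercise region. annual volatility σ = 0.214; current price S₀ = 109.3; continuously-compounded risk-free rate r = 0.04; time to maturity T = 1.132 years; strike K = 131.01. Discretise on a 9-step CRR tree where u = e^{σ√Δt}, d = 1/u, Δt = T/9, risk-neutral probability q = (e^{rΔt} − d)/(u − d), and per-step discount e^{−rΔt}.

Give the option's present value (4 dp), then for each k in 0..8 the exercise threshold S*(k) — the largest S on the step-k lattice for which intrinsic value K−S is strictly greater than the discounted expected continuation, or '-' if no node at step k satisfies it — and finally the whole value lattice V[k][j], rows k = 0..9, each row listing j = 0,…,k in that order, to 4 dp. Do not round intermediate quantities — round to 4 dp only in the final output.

Δt=0.12578  u=1.07885  d=0.92691  q=0.51423  discount=0.99498
step 9 (expiry): payoffs max(K−S,0) = 75.8059 66.7570 56.2249 43.9663 29.6984 13.0917 0.0000 0.0000 0.0000 0.0000
step 8: (k=8,j=0): S=59.5569, (K−S)⁺=71.4531, hold=70.7956 ⇒ V=71.4531 exercise | (k=8,j=1): S=69.3193, (K−S)⁺=61.6907, hold=61.0332 ⇒ V=61.6907 exercise | (k=8,j=2): S=80.6819, (K−S)⁺=50.3281, hold=49.6706 ⇒ V=50.3281 exercise | (k=8,j=3): S=93.9071, (K−S)⁺=37.1029, hold=36.4455 ⇒ V=37.1029 exercise | (k=8,j=4): S=109.3000, (K−S)⁺=21.7100, hold=21.0525 ⇒ V=21.7100 exercise | (k=8,j=5): S=127.2161, (K−S)⁺=3.7939, hold=6.3276 ⇒ V=6.3276 continue | (k=8,j=6): S=148.0690, (K−S)⁺=0.0000, hold=0.0000 ⇒ V=0.0000 continue | (k=8,j=7): S=172.3400, (K−S)⁺=0.0000, hold=0.0000 ⇒ V=0.0000 continue | (k=8,j=8): S=200.5894, (K−S)⁺=0.0000, hold=0.0000 ⇒ V=0.0000 continue  boundary S*=109.3000
step 7: (k=7,j=0): S=64.2530, (K−S)⁺=66.7570, hold=66.0995 ⇒ V=66.7570 exercise | (k=7,j=1): S=74.7851, (K−S)⁺=56.2249, hold=55.5674 ⇒ V=56.2249 exercise | (k=7,j=2): S=87.0437, (K−S)⁺=43.9663, hold=43.3089 ⇒ V=43.9663 exercise | (k=7,j=3): S=101.3116, (K−S)⁺=29.6984, hold=29.0409 ⇒ V=29.6984 exercise | (k=7,j=4): S=117.9183, (K−S)⁺=13.0917, hold=13.7306 ⇒ V=13.7306 continue | (k=7,j=5): S=137.2471, (K−S)⁺=0.0000, hold=3.0583 ⇒ V=3.0583 continue | (k=7,j=6): S=159.7442, (K−S)⁺=0.0000, hold=0.0000 ⇒ V=0.0000 continue | (k=7,j=7): S=185.9289, (K−S)⁺=0.0000, hold=0.0000 ⇒ V=0.0000 continue  boundary S*=101.3116
step 6: (k=6,j=0): S=69.3193, (K−S)⁺=61.6907, hold=61.0332 ⇒ V=61.6907 exercise | (k=6,j=1): S=80.6819, (K−S)⁺=50.3281, hold=49.6706 ⇒ V=50.3281 exercise | (k=6,j=2): S=93.9071, (K−S)⁺=37.1029, hold=36.4455 ⇒ V=37.1029 exercise | (k=6,j=3): S=109.3000, (K−S)⁺=21.7100, hold=21.3794 ⇒ V=21.7100 exercise | (k=6,j=4): S=127.2161, (K−S)⁺=3.7939, hold=8.2012 ⇒ V=8.2012 continue | (k=6,j=5): S=148.0690, (K−S)⁺=0.0000, hold=1.4782 ⇒ V=1.4782 continue | (k=6,j=6): S=172.3400, (K−S)⁺=0.0000, hold=0.0000 ⇒ V=0.0000 continue  boundary S*=109.3000
step 5: (k=5,j=0): S=74.7851, (K−S)⁺=56.2249, hold=55.5674 ⇒ V=56.2249 exercise | (k=5,j=1): S=87.0437, (K−S)⁺=43.9663, hold=43.3089 ⇒ V=43.9663 exercise | (k=5,j=2): S=101.3116, (K−S)⁺=29.6984, hold=29.0409 ⇒ V=29.6984 exercise | (k=5,j=3): S=117.9183, (K−S)⁺=13.0917, hold=14.6893 ⇒ V=14.6893 continue | (k=5,j=4): S=137.2471, (K−S)⁺=0.0000, hold=4.7202 ⇒ V=4.7202 continue | (k=5,j=5): S=159.7442, (K−S)⁺=0.0000, hold=0.7145 ⇒ V=0.7145 continue  boundary S*=101.3116
step 4: (k=4,j=0): S=80.6819, (K−S)⁺=50.3281, hold=49.6706 ⇒ V=50.3281 exercise | (k=4,j=1): S=93.9071, (K−S)⁺=37.1029, hold=36.4455 ⇒ V=37.1029 exercise | (k=4,j=2): S=109.3000, (K−S)⁺=21.7100, hold=21.8699 ⇒ V=21.8699 continue | (k=4,j=3): S=127.2161, (K−S)⁺=3.7939, hold=9.5149 ⇒ V=9.5149 continue | (k=4,j=4): S=148.0690, (K−S)⁺=0.0000, hold=2.6470 ⇒ V=2.6470 continue  boundary S*=93.9071
step 3: (k=3,j=0): S=87.0437, (K−S)⁺=43.9663, hold=43.3089 ⇒ V=43.9663 exercise | (k=3,j=1): S=101.3116, (K−S)⁺=29.6984, hold=29.1227 ⇒ V=29.6984 exercise | (k=3,j=2): S=117.9183, (K−S)⁺=13.0917, hold=15.4387 ⇒ V=15.4387 continue | (k=3,j=3): S=137.2471, (K−S)⁺=0.0000, hold=5.9532 ⇒ V=5.9532 continue  boundary S*=101.3116
step 2: (k=2,j=0): S=93.9071, (K−S)⁺=37.1029, hold=36.4455 ⇒ V=37.1029 exercise | (k=2,j=1): S=109.3000, (K−S)⁺=21.7100, hold=22.2534 ⇒ V=22.2534 continue | (k=2,j=2): S=127.2161, (K−S)⁺=3.7939, hold=10.5079 ⇒ V=10.5079 continue  boundary S*=93.9071
step 1: (k=1,j=0): S=101.3116, (K−S)⁺=29.6984, hold=29.3189 ⇒ V=29.6984 exercise | (k=1,j=1): S=117.9183, (K−S)⁺=13.0917, hold=16.1321 ⇒ V=16.1321 continue  boundary S*=101.3116
step 0: (k=0,j=0): S=109.3000, (K−S)⁺=21.7100, hold=22.6082 ⇒ V=22.6082 continue  boundary S*=-

price = 22.6082
boundary = - 101.3116 93.9071 101.3116 93.9071 101.3116 109.3000 101.3116 109.3000
tree:
22.6082
29.6984 16.1321
37.1029 22.2534 10.5079
43.9663 29.6984 15.4387 5.9532
50.3281 37.1029 21.8699 9.5149 2.6470
56.2249 43.9663 29.6984 14.6893 4.7202 0.7145
61.6907 50.3281 37.1029 21.7100 8.2012 1.4782 0.0000
66.7570 56.2249 43.9663 29.6984 13.7306 3.0583 0.0000 0.0000
71.4531 61.6907 50.3281 37.1029 21.7100 6.3276 0.0000 0.0000 0.0000
75.8059 66.7570 56.2249 43.9663 29.6984 13.0917 0.0000 0.0000 0.0000 0.0000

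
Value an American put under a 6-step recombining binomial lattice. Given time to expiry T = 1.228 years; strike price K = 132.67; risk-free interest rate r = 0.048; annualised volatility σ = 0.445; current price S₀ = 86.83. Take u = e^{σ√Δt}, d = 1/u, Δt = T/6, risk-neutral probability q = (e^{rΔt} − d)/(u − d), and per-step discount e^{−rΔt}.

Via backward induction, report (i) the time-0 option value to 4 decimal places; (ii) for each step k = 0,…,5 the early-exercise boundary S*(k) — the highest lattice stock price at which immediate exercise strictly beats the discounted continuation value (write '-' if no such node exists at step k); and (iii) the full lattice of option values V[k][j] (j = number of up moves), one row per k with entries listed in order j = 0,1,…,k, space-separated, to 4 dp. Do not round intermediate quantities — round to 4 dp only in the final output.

params: Δt=0.20467 u=1.22301 d=0.81765 q=0.47419 e^(-rΔt)=0.99022
t_6 payoffs: 106.7234 93.8600 74.6194 45.8400 2.7928 0.0000 0.0000
t_5: node(5,0) S=31.7331 payoff=100.9369 vs cont=99.6399 → 100.9369 [stop]  node(5,1) S=47.4652 payoff=85.2048 vs cont=83.9078 → 85.2048 [stop]  node(5,2) S=70.9967 payoff=61.6733 vs cont=60.3763 → 61.6733 [stop]  node(5,3) S=106.1943 payoff=26.4757 vs cont=25.1787 → 26.4757 [stop]  node(5,4) S=158.8416 payoff=0.0000 vs cont=1.4541 → 1.4541 [wait]  node(5,5) S=237.5895 payoff=0.0000 vs cont=0.0000 → 0.0000 [wait]  ⇒ S*(5)=106.1943
t_4: node(4,0) S=38.8100 payoff=93.8600 vs cont=92.5630 → 93.8600 [stop]  node(4,1) S=58.0506 payoff=74.6194 vs cont=73.3224 → 74.6194 [stop]  node(4,2) S=86.8300 payoff=45.8400 vs cont=44.5430 → 45.8400 [stop]  node(4,3) S=129.8772 payoff=2.7928 vs cont=14.4678 → 14.4678 [wait]  node(4,4) S=194.2655 payoff=0.0000 vs cont=0.7571 → 0.7571 [wait]  ⇒ S*(4)=86.8300
t_3: node(3,0) S=47.4652 payoff=85.2048 vs cont=83.9078 → 85.2048 [stop]  node(3,1) S=70.9967 payoff=61.6733 vs cont=60.3763 → 61.6733 [stop]  node(3,2) S=106.1943 payoff=26.4757 vs cont=30.6608 → 30.6608 [wait]  node(3,3) S=158.8416 payoff=0.0000 vs cont=7.8884 → 7.8884 [wait]  ⇒ S*(3)=70.9967
t_2: node(2,0) S=58.0506 payoff=74.6194 vs cont=73.3224 → 74.6194 [stop]  node(2,1) S=86.8300 payoff=45.8400 vs cont=46.5082 → 46.5082 [wait]  node(2,2) S=129.8772 payoff=2.7928 vs cont=19.6681 → 19.6681 [wait]  ⇒ S*(2)=58.0506
t_1: node(1,0) S=70.9967 payoff=61.6733 vs cont=60.6901 → 61.6733 [stop]  node(1,1) S=106.1943 payoff=26.4757 vs cont=33.4505 → 33.4505 [wait]  ⇒ S*(1)=70.9967
t_0: node(0,0) S=86.8300 payoff=45.8400 vs cont=47.8181 → 47.8181 [wait]  ⇒ S*(0)=-

price = 47.8181
boundary = - 70.9967 58.0506 70.9967 86.8300 106.1943
tree:
47.8181
61.6733 33.4505
74.6194 46.5082 19.6681
85.2048 61.6733 30.6608 7.8884
93.8600 74.6194 45.8400 14.4678 0.7571
100.9369 85.2048 61.6733 26.4757 1.4541 0.0000
106.7234 93.8600 74.6194 45.8400 2.7928 0.0000 0.0000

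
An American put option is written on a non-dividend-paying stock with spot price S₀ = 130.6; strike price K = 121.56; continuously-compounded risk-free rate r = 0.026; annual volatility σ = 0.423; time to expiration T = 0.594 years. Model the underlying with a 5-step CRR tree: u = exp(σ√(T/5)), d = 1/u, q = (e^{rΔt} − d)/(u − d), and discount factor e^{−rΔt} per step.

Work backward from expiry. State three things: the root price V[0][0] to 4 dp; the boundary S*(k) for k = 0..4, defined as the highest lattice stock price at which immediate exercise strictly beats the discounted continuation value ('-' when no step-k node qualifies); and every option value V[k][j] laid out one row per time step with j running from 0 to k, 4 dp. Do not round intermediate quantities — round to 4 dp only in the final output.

price = 11.9391
boundary = - - - 84.3309 97.5676
tree:
11.9391
18.0612 5.2284
26.4770 8.8470 1.2500
37.2291 14.7270 2.3845 0.0000
48.6700 23.9924 4.5490 0.0000 0.0000
58.5588 37.2291 8.6781 0.0000 0.0000 0.0000

params: Δt=0.11880 u=1.15696 d=0.86433 q=0.47419 e^(-rΔt)=0.99692
t_5 payoffs: 58.5588 37.2291 8.6781 0.0000 0.0000 0.0000
t_4: node(4,0) S=72.8900 payoff=48.6700 vs cont=48.2951 → 48.6700 [stop]  node(4,1) S=97.5676 payoff=23.9924 vs cont=23.6175 → 23.9924 [stop]  node(4,2) S=130.6000 payoff=0.0000 vs cont=4.5490 → 4.5490 [wait]  node(4,3) S=174.8159 payoff=0.0000 vs cont=0.0000 → 0.0000 [wait]  node(4,4) S=234.0014 payoff=0.0000 vs cont=0.0000 → 0.0000 [wait]  ⇒ S*(4)=97.5676
t_3: node(3,0) S=84.3309 payoff=37.2291 vs cont=36.8542 → 37.2291 [stop]  node(3,1) S=112.8819 payoff=8.6781 vs cont=14.7270 → 14.7270 [wait]  node(3,2) S=151.0991 payoff=0.0000 vs cont=2.3845 → 2.3845 [wait]  node(3,3) S=202.2552 payoff=0.0000 vs cont=0.0000 → 0.0000 [wait]  ⇒ S*(3)=84.3309
t_2: node(2,0) S=97.5676 payoff=23.9924 vs cont=26.4770 → 26.4770 [wait]  node(2,1) S=130.6000 payoff=0.0000 vs cont=8.8470 → 8.8470 [wait]  node(2,2) S=174.8159 payoff=0.0000 vs cont=1.2500 → 1.2500 [wait]  ⇒ S*(2)=-
t_1: node(1,0) S=112.8819 payoff=8.6781 vs cont=18.0612 → 18.0612 [wait]  node(1,1) S=151.0991 payoff=0.0000 vs cont=5.2284 → 5.2284 [wait]  ⇒ S*(1)=-
t_0: node(0,0) S=130.6000 payoff=0.0000 vs cont=11.9391 → 11.9391 [wait]  ⇒ S*(0)=-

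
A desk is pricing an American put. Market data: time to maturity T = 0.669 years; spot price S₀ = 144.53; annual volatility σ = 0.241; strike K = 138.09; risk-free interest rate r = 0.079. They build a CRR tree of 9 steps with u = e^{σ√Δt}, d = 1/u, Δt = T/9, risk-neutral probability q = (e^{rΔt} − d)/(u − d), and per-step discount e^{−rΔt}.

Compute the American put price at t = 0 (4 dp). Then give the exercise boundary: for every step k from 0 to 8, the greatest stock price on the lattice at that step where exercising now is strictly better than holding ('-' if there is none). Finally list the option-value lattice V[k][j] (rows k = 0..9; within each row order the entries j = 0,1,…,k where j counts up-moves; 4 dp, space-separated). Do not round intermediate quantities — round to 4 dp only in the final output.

price = 5.9166
boundary = - - - - 111.1256 118.6725 111.1256 118.6725 126.7319
tree:
5.9166
9.0738 3.1644
13.5160 5.2097 1.3740
19.4649 8.3565 2.4587 0.4211
26.9644 12.9875 4.3159 0.8283 0.0623
34.0314 19.4175 7.3927 1.6177 0.1330 0.0000
40.6489 26.9644 12.2576 3.1324 0.2836 0.0000 0.0000
46.8457 34.0314 19.4175 6.0031 0.6049 0.0000 0.0000 0.0000
52.6483 40.6489 26.9644 11.3581 1.2900 0.0000 0.0000 0.0000 0.0000
58.0819 46.8457 34.0314 19.4175 2.7513 0.0000 0.0000 0.0000 0.0000 0.0000

Δt=0.07433  u=1.06791  d=0.93641  q=0.52836  discount=0.99414
step 9 (expiry): payoffs max(K−S,0) = 58.0819 46.8457 34.0314 19.4175 2.7513 0.0000 0.0000 0.0000 0.0000 0.0000
step 8: (k=8,j=0): S=85.4417, (K−S)⁺=52.6483, hold=51.8397 ⇒ V=52.6483 exercise | (k=8,j=1): S=97.4411, (K−S)⁺=40.6489, hold=39.8404 ⇒ V=40.6489 exercise | (k=8,j=2): S=111.1256, (K−S)⁺=26.9644, hold=26.1559 ⇒ V=26.9644 exercise | (k=8,j=3): S=126.7319, (K−S)⁺=11.3581, hold=10.5496 ⇒ V=11.3581 exercise | (k=8,j=4): S=144.5300, (K−S)⁺=0.0000, hold=1.2900 ⇒ V=1.2900 continue | (k=8,j=5): S=164.8276, (K−S)⁺=0.0000, hold=0.0000 ⇒ V=0.0000 continue | (k=8,j=6): S=187.9758, (K−S)⁺=0.0000, hold=0.0000 ⇒ V=0.0000 continue | (k=8,j=7): S=214.3749, (K−S)⁺=0.0000, hold=0.0000 ⇒ V=0.0000 continue | (k=8,j=8): S=244.4815, (K−S)⁺=0.0000, hold=0.0000 ⇒ V=0.0000 continue  boundary S*=126.7319
step 7: (k=7,j=0): S=91.2443, (K−S)⁺=46.8457, hold=46.0371 ⇒ V=46.8457 exercise | (k=7,j=1): S=104.0586, (K−S)⁺=34.0314, hold=33.2229 ⇒ V=34.0314 exercise | (k=7,j=2): S=118.6725, (K−S)⁺=19.4175, hold=18.6090 ⇒ V=19.4175 exercise | (k=7,j=3): S=135.3387, (K−S)⁺=2.7513, hold=6.0031 ⇒ V=6.0031 continue | (k=7,j=4): S=154.3455, (K−S)⁺=0.0000, hold=0.6049 ⇒ V=0.6049 continue | (k=7,j=5): S=176.0216, (K−S)⁺=0.0000, hold=0.0000 ⇒ V=0.0000 continue | (k=7,j=6): S=200.7419, (K−S)⁺=0.0000, hold=0.0000 ⇒ V=0.0000 continue | (k=7,j=7): S=228.9339, (K−S)⁺=0.0000, hold=0.0000 ⇒ V=0.0000 continue  boundary S*=118.6725
step 6: (k=6,j=0): S=97.4411, (K−S)⁺=40.6489, hold=39.8404 ⇒ V=40.6489 exercise | (k=6,j=1): S=111.1256, (K−S)⁺=26.9644, hold=26.1559 ⇒ V=26.9644 exercise | (k=6,j=2): S=126.7319, (K−S)⁺=11.3581, hold=12.2576 ⇒ V=12.2576 continue | (k=6,j=3): S=144.5300, (K−S)⁺=0.0000, hold=3.1324 ⇒ V=3.1324 continue | (k=6,j=4): S=164.8276, (K−S)⁺=0.0000, hold=0.2836 ⇒ V=0.2836 continue | (k=6,j=5): S=187.9758, (K−S)⁺=0.0000, hold=0.0000 ⇒ V=0.0000 continue | (k=6,j=6): S=214.3749, (K−S)⁺=0.0000, hold=0.0000 ⇒ V=0.0000 continue  boundary S*=111.1256
step 5: (k=5,j=0): S=104.0586, (K−S)⁺=34.0314, hold=33.2229 ⇒ V=34.0314 exercise | (k=5,j=1): S=118.6725, (K−S)⁺=19.4175, hold=19.0815 ⇒ V=19.4175 exercise | (k=5,j=2): S=135.3387, (K−S)⁺=2.7513, hold=7.3927 ⇒ V=7.3927 continue | (k=5,j=3): S=154.3455, (K−S)⁺=0.0000, hold=1.6177 ⇒ V=1.6177 continue | (k=5,j=4): S=176.0216, (K−S)⁺=0.0000, hold=0.1330 ⇒ V=0.1330 continue | (k=5,j=5): S=200.7419, (K−S)⁺=0.0000, hold=0.0000 ⇒ V=0.0000 continue  boundary S*=118.6725
step 4: (k=4,j=0): S=111.1256, (K−S)⁺=26.9644, hold=26.1559 ⇒ V=26.9644 exercise | (k=4,j=1): S=126.7319, (K−S)⁺=11.3581, hold=12.9875 ⇒ V=12.9875 continue | (k=4,j=2): S=144.5300, (K−S)⁺=0.0000, hold=4.3159 ⇒ V=4.3159 continue | (k=4,j=3): S=164.8276, (K−S)⁺=0.0000, hold=0.8283 ⇒ V=0.8283 continue | (k=4,j=4): S=187.9758, (K−S)⁺=0.0000, hold=0.0623 ⇒ V=0.0623 continue  boundary S*=111.1256
step 3: (k=3,j=0): S=118.6725, (K−S)⁺=19.4175, hold=19.4649 ⇒ V=19.4649 continue | (k=3,j=1): S=135.3387, (K−S)⁺=2.7513, hold=8.3565 ⇒ V=8.3565 continue | (k=3,j=2): S=154.3455, (K−S)⁺=0.0000, hold=2.4587 ⇒ V=2.4587 continue | (k=3,j=3): S=176.0216, (K−S)⁺=0.0000, hold=0.4211 ⇒ V=0.4211 continue  boundary S*=-
step 2: (k=2,j=0): S=126.7319, (K−S)⁺=11.3581, hold=13.5160 ⇒ V=13.5160 continue | (k=2,j=1): S=144.5300, (K−S)⁺=0.0000, hold=5.2097 ⇒ V=5.2097 continue | (k=2,j=2): S=164.8276, (K−S)⁺=0.0000, hold=1.3740 ⇒ V=1.3740 continue  boundary S*=-
step 1: (k=1,j=0): S=135.3387, (K−S)⁺=2.7513, hold=9.0738 ⇒ V=9.0738 continue | (k=1,j=1): S=154.3455, (K−S)⁺=0.0000, hold=3.1644 ⇒ V=3.1644 continue  boundary S*=-
step 0: (k=0,j=0): S=144.5300, (K−S)⁺=0.0000, hold=5.9166 ⇒ V=5.9166 continue  boundary S*=-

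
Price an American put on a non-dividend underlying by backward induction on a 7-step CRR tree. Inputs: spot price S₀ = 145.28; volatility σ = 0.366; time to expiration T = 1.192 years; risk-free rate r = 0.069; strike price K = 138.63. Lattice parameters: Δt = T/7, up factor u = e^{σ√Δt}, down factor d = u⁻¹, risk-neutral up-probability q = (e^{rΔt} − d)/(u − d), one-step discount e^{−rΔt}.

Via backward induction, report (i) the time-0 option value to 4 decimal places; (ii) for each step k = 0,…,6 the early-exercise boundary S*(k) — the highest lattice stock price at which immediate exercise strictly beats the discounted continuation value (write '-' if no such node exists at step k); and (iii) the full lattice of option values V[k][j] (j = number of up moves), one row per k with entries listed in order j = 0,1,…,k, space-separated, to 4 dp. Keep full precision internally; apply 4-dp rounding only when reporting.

price = 15.5426
boundary = - - - 92.3481 79.4028 92.3481 107.4041
tree:
15.5426
23.1206 8.3702
33.3214 13.5174 3.4469
46.2819 21.2135 6.1798 0.8094
59.2272 32.0959 10.8873 1.6422 0.0000
70.3579 46.2819 18.7399 3.3319 0.0000 0.0000
79.9283 59.2272 31.2259 6.7601 0.0000 0.0000 0.0000
88.1571 70.3579 46.2819 13.7154 0.0000 0.0000 0.0000 0.0000

Δt=0.17029, u=1.16303, d=0.85982, q=0.50129, disc=e^(-rΔt)=0.98832
k=7 terminal: V=max(K-S,0) → 88.1571 70.3579 46.2819 13.7154 0.0000 0.0000 0.0000 0.0000
k=6: j=0 S=58.7017 intr=79.9283 cont=78.3090 V=79.9283[EX]; j=1 S=79.4028 intr=59.2272 cont=57.6079 V=59.2272[EX]; j=2 S=107.4041 intr=31.2259 cont=29.6066 V=31.2259[EX]; j=3 S=145.2800 intr=0.0000 cont=6.7601 V=6.7601[hold]; j=4 S=196.5128 intr=0.0000 cont=0.0000 V=0.0000[hold]; j=5 S=265.8129 intr=0.0000 cont=0.0000 V=0.0000[hold]; j=6 S=359.5515 intr=0.0000 cont=0.0000 V=0.0000[hold]  S*(6)=107.4041
k=5: j=0 S=68.2721 intr=70.3579 cont=68.7386 V=70.3579[EX]; j=1 S=92.3481 intr=46.2819 cont=44.6625 V=46.2819[EX]; j=2 S=124.9146 intr=13.7154 cont=18.7399 V=18.7399[hold]; j=3 S=168.9656 intr=0.0000 cont=3.3319 V=3.3319[hold]; j=4 S=228.5512 intr=0.0000 cont=0.0000 V=0.0000[hold]; j=5 S=309.1495 intr=0.0000 cont=0.0000 V=0.0000[hold]  S*(5)=92.3481
k=4: j=0 S=79.4028 intr=59.2272 cont=57.6079 V=59.2272[EX]; j=1 S=107.4041 intr=31.2259 cont=32.0959 V=32.0959[hold]; j=2 S=145.2800 intr=0.0000 cont=10.8873 V=10.8873[hold]; j=3 S=196.5128 intr=0.0000 cont=1.6422 V=1.6422[hold]; j=4 S=265.8129 intr=0.0000 cont=0.0000 V=0.0000[hold]  S*(4)=79.4028
k=3: j=0 S=92.3481 intr=46.2819 cont=45.0936 V=46.2819[EX]; j=1 S=124.9146 intr=13.7154 cont=21.2135 V=21.2135[hold]; j=2 S=168.9656 intr=0.0000 cont=6.1798 V=6.1798[hold]; j=3 S=228.5512 intr=0.0000 cont=0.8094 V=0.8094[hold]  S*(3)=92.3481
k=2: j=0 S=107.4041 intr=31.2259 cont=33.3214 V=33.3214[hold]; j=1 S=145.2800 intr=0.0000 cont=13.5174 V=13.5174[hold]; j=2 S=196.5128 intr=0.0000 cont=3.4469 V=3.4469[hold]  S*(2)=-
k=1: j=0 S=124.9146 intr=13.7154 cont=23.1206 V=23.1206[hold]; j=1 S=168.9656 intr=0.0000 cont=8.3702 V=8.3702[hold]  S*(1)=-
k=0: j=0 S=145.2800 intr=0.0000 cont=15.5426 V=15.5426[hold]  S*(0)=-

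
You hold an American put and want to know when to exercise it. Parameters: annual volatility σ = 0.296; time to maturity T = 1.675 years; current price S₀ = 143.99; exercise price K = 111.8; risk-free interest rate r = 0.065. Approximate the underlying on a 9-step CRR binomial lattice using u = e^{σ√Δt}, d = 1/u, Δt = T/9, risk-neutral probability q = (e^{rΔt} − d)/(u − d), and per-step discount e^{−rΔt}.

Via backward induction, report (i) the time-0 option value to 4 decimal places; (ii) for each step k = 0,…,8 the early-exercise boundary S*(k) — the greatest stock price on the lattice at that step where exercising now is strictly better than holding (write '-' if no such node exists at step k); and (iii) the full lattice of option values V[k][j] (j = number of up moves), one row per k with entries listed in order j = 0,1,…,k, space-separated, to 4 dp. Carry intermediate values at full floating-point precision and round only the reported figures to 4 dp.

price = 4.7908
boundary = - - - - - 76.0403 86.3975 76.0403 86.3975
tree:
4.7908
7.6009 2.2642
11.7595 3.8741 0.8055
17.6656 6.4894 1.5089 0.1637
25.6402 10.5919 2.7890 0.3421 0.0000
35.7597 16.7399 5.0670 0.7150 0.0000 0.0000
44.8754 25.4025 8.9981 1.4941 0.0000 0.0000 0.0000
52.8983 35.7597 15.4797 3.1222 0.0000 0.0000 0.0000 0.0000
59.9594 44.8754 25.4025 6.5245 0.0000 0.0000 0.0000 0.0000 0.0000
66.1740 52.8983 35.7597 13.6344 0.0000 0.0000 0.0000 0.0000 0.0000 0.0000

params: Δt=0.18611 u=1.13621 d=0.88012 q=0.51564 e^(-rΔt)=0.98798
t_9 payoffs: 66.1740 52.8983 35.7597 13.6344 0.0000 0.0000 0.0000 0.0000 0.0000 0.0000
t_8: node(8,0) S=51.8406 payoff=59.9594 vs cont=58.6150 → 59.9594 [stop]  node(8,1) S=66.9246 payoff=44.8754 vs cont=43.5311 → 44.8754 [stop]  node(8,2) S=86.3975 payoff=25.4025 vs cont=24.0581 → 25.4025 [stop]  node(8,3) S=111.5365 payoff=0.2635 vs cont=6.5245 → 6.5245 [wait]  node(8,4) S=143.9900 payoff=0.0000 vs cont=0.0000 → 0.0000 [wait]  node(8,5) S=185.8865 payoff=0.0000 vs cont=0.0000 → 0.0000 [wait]  node(8,6) S=239.9735 payoff=0.0000 vs cont=0.0000 → 0.0000 [wait]  node(8,7) S=309.7981 payoff=0.0000 vs cont=0.0000 → 0.0000 [wait]  node(8,8) S=399.9395 payoff=0.0000 vs cont=0.0000 → 0.0000 [wait]  ⇒ S*(8)=86.3975
t_7: node(7,0) S=58.9017 payoff=52.8983 vs cont=51.5539 → 52.8983 [stop]  node(7,1) S=76.0403 payoff=35.7597 vs cont=34.4154 → 35.7597 [stop]  node(7,2) S=98.1656 payoff=13.6344 vs cont=15.4797 → 15.4797 [wait]  node(7,3) S=126.7286 payoff=0.0000 vs cont=3.1222 → 3.1222 [wait]  node(7,4) S=163.6026 payoff=0.0000 vs cont=0.0000 → 0.0000 [wait]  node(7,5) S=211.2057 payoff=0.0000 vs cont=0.0000 → 0.0000 [wait]  node(7,6) S=272.6598 payoff=0.0000 vs cont=0.0000 → 0.0000 [wait]  node(7,7) S=351.9950 payoff=0.0000 vs cont=0.0000 → 0.0000 [wait]  ⇒ S*(7)=76.0403
t_6: node(6,0) S=66.9246 payoff=44.8754 vs cont=43.5311 → 44.8754 [stop]  node(6,1) S=86.3975 payoff=25.4025 vs cont=24.9982 → 25.4025 [stop]  node(6,2) S=111.5365 payoff=0.2635 vs cont=8.9981 → 8.9981 [wait]  node(6,3) S=143.9900 payoff=0.0000 vs cont=1.4941 → 1.4941 [wait]  node(6,4) S=185.8865 payoff=0.0000 vs cont=0.0000 → 0.0000 [wait]  node(6,5) S=239.9735 payoff=0.0000 vs cont=0.0000 → 0.0000 [wait]  node(6,6) S=309.7981 payoff=0.0000 vs cont=0.0000 → 0.0000 [wait]  ⇒ S*(6)=86.3975
t_5: node(5,0) S=76.0403 payoff=35.7597 vs cont=34.4154 → 35.7597 [stop]  node(5,1) S=98.1656 payoff=13.6344 vs cont=16.7399 → 16.7399 [wait]  node(5,2) S=126.7286 payoff=0.0000 vs cont=5.0670 → 5.0670 [wait]  node(5,3) S=163.6026 payoff=0.0000 vs cont=0.7150 → 0.7150 [wait]  node(5,4) S=211.2057 payoff=0.0000 vs cont=0.0000 → 0.0000 [wait]  node(5,5) S=272.6598 payoff=0.0000 vs cont=0.0000 → 0.0000 [wait]  ⇒ S*(5)=76.0403
t_4: node(4,0) S=86.3975 payoff=25.4025 vs cont=25.6402 → 25.6402 [wait]  node(4,1) S=111.5365 payoff=0.2635 vs cont=10.5919 → 10.5919 [wait]  node(4,2) S=143.9900 payoff=0.0000 vs cont=2.7890 → 2.7890 [wait]  node(4,3) S=185.8865 payoff=0.0000 vs cont=0.3421 → 0.3421 [wait]  node(4,4) S=239.9735 payoff=0.0000 vs cont=0.0000 → 0.0000 [wait]  ⇒ S*(4)=-
t_3: node(3,0) S=98.1656 payoff=13.6344 vs cont=17.6656 → 17.6656 [wait]  node(3,1) S=126.7286 payoff=0.0000 vs cont=6.4894 → 6.4894 [wait]  node(3,2) S=163.6026 payoff=0.0000 vs cont=1.5089 → 1.5089 [wait]  node(3,3) S=211.2057 payoff=0.0000 vs cont=0.1637 → 0.1637 [wait]  ⇒ S*(3)=-
t_2: node(2,0) S=111.5365 payoff=0.2635 vs cont=11.7595 → 11.7595 [wait]  node(2,1) S=143.9900 payoff=0.0000 vs cont=3.8741 → 3.8741 [wait]  node(2,2) S=185.8865 payoff=0.0000 vs cont=0.8055 → 0.8055 [wait]  ⇒ S*(2)=-
t_1: node(1,0) S=126.7286 payoff=0.0000 vs cont=7.6009 → 7.6009 [wait]  node(1,1) S=163.6026 payoff=0.0000 vs cont=2.2642 → 2.2642 [wait]  ⇒ S*(1)=-
t_0: node(0,0) S=143.9900 payoff=0.0000 vs cont=4.7908 → 4.7908 [wait]  ⇒ S*(0)=-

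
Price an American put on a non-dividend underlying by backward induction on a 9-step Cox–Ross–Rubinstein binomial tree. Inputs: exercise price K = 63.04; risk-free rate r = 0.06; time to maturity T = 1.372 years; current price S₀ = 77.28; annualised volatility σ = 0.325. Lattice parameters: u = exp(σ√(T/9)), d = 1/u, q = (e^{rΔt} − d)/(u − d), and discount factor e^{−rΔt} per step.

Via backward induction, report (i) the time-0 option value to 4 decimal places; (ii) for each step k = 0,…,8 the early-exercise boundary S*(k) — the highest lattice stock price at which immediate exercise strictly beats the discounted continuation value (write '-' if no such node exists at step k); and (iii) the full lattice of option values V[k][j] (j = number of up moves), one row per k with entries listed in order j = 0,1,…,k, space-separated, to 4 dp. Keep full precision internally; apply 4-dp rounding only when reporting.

Δt=0.15244  u=1.13530  d=0.88083  q=0.50443  discount=0.99090
step 9 (expiry): payoffs max(K−S,0) = 38.3748 31.2491 22.0648 10.2271 0.0000 0.0000 0.0000 0.0000 0.0000 0.0000
step 8: (k=8,j=0): S=28.0023, (K−S)⁺=35.0377, hold=34.4637 ⇒ V=35.0377 exercise | (k=8,j=1): S=36.0921, (K−S)⁺=26.9479, hold=26.3739 ⇒ V=26.9479 exercise | (k=8,j=2): S=46.5190, (K−S)⁺=16.5210, hold=15.9470 ⇒ V=16.5210 exercise | (k=8,j=3): S=59.9582, (K−S)⁺=3.0818, hold=5.0221 ⇒ V=5.0221 continue | (k=8,j=4): S=77.2800, (K−S)⁺=0.0000, hold=0.0000 ⇒ V=0.0000 continue | (k=8,j=5): S=99.6060, (K−S)⁺=0.0000, hold=0.0000 ⇒ V=0.0000 continue | (k=8,j=6): S=128.3818, (K−S)⁺=0.0000, hold=0.0000 ⇒ V=0.0000 continue | (k=8,j=7): S=165.4710, (K−S)⁺=0.0000, hold=0.0000 ⇒ V=0.0000 continue | (k=8,j=8): S=213.2751, (K−S)⁺=0.0000, hold=0.0000 ⇒ V=0.0000 continue  boundary S*=46.5190
step 7: (k=7,j=0): S=31.7909, (K−S)⁺=31.2491, hold=30.6751 ⇒ V=31.2491 exercise | (k=7,j=1): S=40.9752, (K−S)⁺=22.0648, hold=21.4908 ⇒ V=22.0648 exercise | (k=7,j=2): S=52.8129, (K−S)⁺=10.2271, hold=10.6230 ⇒ V=10.6230 continue | (k=7,j=3): S=68.0704, (K−S)⁺=0.0000, hold=2.4662 ⇒ V=2.4662 continue | (k=7,j=4): S=87.7357, (K−S)⁺=0.0000, hold=0.0000 ⇒ V=0.0000 continue | (k=7,j=5): S=113.0823, (K−S)⁺=0.0000, hold=0.0000 ⇒ V=0.0000 continue | (k=7,j=6): S=145.7514, (K−S)⁺=0.0000, hold=0.0000 ⇒ V=0.0000 continue | (k=7,j=7): S=187.8585, (K−S)⁺=0.0000, hold=0.0000 ⇒ V=0.0000 continue  boundary S*=40.9752
step 6: (k=6,j=0): S=36.0921, (K−S)⁺=26.9479, hold=26.3739 ⇒ V=26.9479 exercise | (k=6,j=1): S=46.5190, (K−S)⁺=16.5210, hold=16.1449 ⇒ V=16.5210 exercise | (k=6,j=2): S=59.9582, (K−S)⁺=3.0818, hold=6.4492 ⇒ V=6.4492 continue | (k=6,j=3): S=77.2800, (K−S)⁺=0.0000, hold=1.2110 ⇒ V=1.2110 continue | (k=6,j=4): S=99.6060, (K−S)⁺=0.0000, hold=0.0000 ⇒ V=0.0000 continue | (k=6,j=5): S=128.3818, (K−S)⁺=0.0000, hold=0.0000 ⇒ V=0.0000 continue | (k=6,j=6): S=165.4710, (K−S)⁺=0.0000, hold=0.0000 ⇒ V=0.0000 continue  boundary S*=46.5190
step 5: (k=5,j=0): S=40.9752, (K−S)⁺=22.0648, hold=21.4908 ⇒ V=22.0648 exercise | (k=5,j=1): S=52.8129, (K−S)⁺=10.2271, hold=11.3363 ⇒ V=11.3363 continue | (k=5,j=2): S=68.0704, (K−S)⁺=0.0000, hold=3.7723 ⇒ V=3.7723 continue | (k=5,j=3): S=87.7357, (K−S)⁺=0.0000, hold=0.5947 ⇒ V=0.5947 continue | (k=5,j=4): S=113.0823, (K−S)⁺=0.0000, hold=0.0000 ⇒ V=0.0000 continue | (k=5,j=5): S=145.7514, (K−S)⁺=0.0000, hold=0.0000 ⇒ V=0.0000 continue  boundary S*=40.9752
step 4: (k=4,j=0): S=46.5190, (K−S)⁺=16.5210, hold=16.5014 ⇒ V=16.5210 exercise | (k=4,j=1): S=59.9582, (K−S)⁺=3.0818, hold=7.4523 ⇒ V=7.4523 continue | (k=4,j=2): S=77.2800, (K−S)⁺=0.0000, hold=2.1497 ⇒ V=2.1497 continue | (k=4,j=3): S=99.6060, (K−S)⁺=0.0000, hold=0.2920 ⇒ V=0.2920 continue | (k=4,j=4): S=128.3818, (K−S)⁺=0.0000, hold=0.0000 ⇒ V=0.0000 continue  boundary S*=46.5190
step 3: (k=3,j=0): S=52.8129, (K−S)⁺=10.2271, hold=11.8377 ⇒ V=11.8377 continue | (k=3,j=1): S=68.0704, (K−S)⁺=0.0000, hold=4.7340 ⇒ V=4.7340 continue | (k=3,j=2): S=87.7357, (K−S)⁺=0.0000, hold=1.2016 ⇒ V=1.2016 continue | (k=3,j=3): S=113.0823, (K−S)⁺=0.0000, hold=0.1434 ⇒ V=0.1434 continue  boundary S*=-
step 2: (k=2,j=0): S=59.9582, (K−S)⁺=3.0818, hold=8.1793 ⇒ V=8.1793 continue | (k=2,j=1): S=77.2800, (K−S)⁺=0.0000, hold=2.9253 ⇒ V=2.9253 continue | (k=2,j=2): S=99.6060, (K−S)⁺=0.0000, hold=0.6617 ⇒ V=0.6617 continue  boundary S*=-
step 1: (k=1,j=0): S=68.0704, (K−S)⁺=0.0000, hold=5.4787 ⇒ V=5.4787 continue | (k=1,j=1): S=87.7357, (K−S)⁺=0.0000, hold=1.7672 ⇒ V=1.7672 continue  boundary S*=-
step 0: (k=0,j=0): S=77.2800, (K−S)⁺=0.0000, hold=3.5737 ⇒ V=3.5737 continue  boundary S*=-

price = 3.5737
boundary = - - - - 46.5190 40.9752 46.5190 40.9752 46.5190
tree:
3.5737
5.4787 1.7672
8.1793 2.9253 0.6617
11.8377 4.7340 1.2016 0.1434
16.5210 7.4523 2.1497 0.2920 0.0000
22.0648 11.3363 3.7723 0.5947 0.0000 0.0000
26.9479 16.5210 6.4492 1.2110 0.0000 0.0000 0.0000
31.2491 22.0648 10.6230 2.4662 0.0000 0.0000 0.0000 0.0000
35.0377 26.9479 16.5210 5.0221 0.0000 0.0000 0.0000 0.0000 0.0000
38.3748 31.2491 22.0648 10.2271 0.0000 0.0000 0.0000 0.0000 0.0000 0.0000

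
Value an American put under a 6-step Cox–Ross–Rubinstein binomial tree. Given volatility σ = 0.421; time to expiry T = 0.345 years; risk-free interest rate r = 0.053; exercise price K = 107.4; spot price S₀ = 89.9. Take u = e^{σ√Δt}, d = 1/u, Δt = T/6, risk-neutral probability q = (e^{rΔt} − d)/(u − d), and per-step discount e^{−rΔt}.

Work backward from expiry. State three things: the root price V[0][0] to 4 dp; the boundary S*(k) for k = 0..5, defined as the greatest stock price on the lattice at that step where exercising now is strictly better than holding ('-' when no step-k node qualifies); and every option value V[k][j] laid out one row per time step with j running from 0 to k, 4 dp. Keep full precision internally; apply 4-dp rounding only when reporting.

price = 19.7163
boundary = - - 73.4638 81.2675 73.4638 81.2675
tree:
19.7163
26.4165 12.8620
33.9362 18.7506 6.8102
40.9904 26.1325 11.1803 2.3020
47.3673 33.9362 17.6369 4.5263 0.0000
53.1319 40.9904 26.1325 8.9000 0.0000 0.0000
58.3429 47.3673 33.9362 17.5000 0.0000 0.0000 0.0000

Δt=0.05750  u=1.10622  d=0.90398  q=0.48987  discount=0.99696
step 6 (expiry): payoffs max(K−S,0) = 58.3429 47.3673 33.9362 17.5000 0.0000 0.0000 0.0000
step 5: (k=5,j=0): S=54.2681, (K−S)⁺=53.1319, hold=52.8051 ⇒ V=53.1319 exercise | (k=5,j=1): S=66.4096, (K−S)⁺=40.9904, hold=40.6636 ⇒ V=40.9904 exercise | (k=5,j=2): S=81.2675, (K−S)⁺=26.1325, hold=25.8057 ⇒ V=26.1325 exercise | (k=5,j=3): S=99.4495, (K−S)⁺=7.9505, hold=8.9000 ⇒ V=8.9000 continue | (k=5,j=4): S=121.6995, (K−S)⁺=0.0000, hold=0.0000 ⇒ V=0.0000 continue | (k=5,j=5): S=148.9274, (K−S)⁺=0.0000, hold=0.0000 ⇒ V=0.0000 continue  boundary S*=81.2675
step 4: (k=4,j=0): S=60.0327, (K−S)⁺=47.3673, hold=47.0405 ⇒ V=47.3673 exercise | (k=4,j=1): S=73.4638, (K−S)⁺=33.9362, hold=33.6093 ⇒ V=33.9362 exercise | (k=4,j=2): S=89.9000, (K−S)⁺=17.5000, hold=17.6369 ⇒ V=17.6369 continue | (k=4,j=3): S=110.0134, (K−S)⁺=0.0000, hold=4.5263 ⇒ V=4.5263 continue | (k=4,j=4): S=134.6269, (K−S)⁺=0.0000, hold=0.0000 ⇒ V=0.0000 continue  boundary S*=73.4638
step 3: (k=3,j=0): S=66.4096, (K−S)⁺=40.9904, hold=40.6636 ⇒ V=40.9904 exercise | (k=3,j=1): S=81.2675, (K−S)⁺=26.1325, hold=25.8726 ⇒ V=26.1325 exercise | (k=3,j=2): S=99.4495, (K−S)⁺=7.9505, hold=11.1803 ⇒ V=11.1803 continue | (k=3,j=3): S=121.6995, (K−S)⁺=0.0000, hold=2.3020 ⇒ V=2.3020 continue  boundary S*=81.2675
step 2: (k=2,j=0): S=73.4638, (K−S)⁺=33.9362, hold=33.6093 ⇒ V=33.9362 exercise | (k=2,j=1): S=89.9000, (K−S)⁺=17.5000, hold=18.7506 ⇒ V=18.7506 continue | (k=2,j=2): S=110.0134, (K−S)⁺=0.0000, hold=6.8102 ⇒ V=6.8102 continue  boundary S*=73.4638
step 1: (k=1,j=0): S=81.2675, (K−S)⁺=26.1325, hold=26.4165 ⇒ V=26.4165 continue | (k=1,j=1): S=99.4495, (K−S)⁺=7.9505, hold=12.8620 ⇒ V=12.8620 continue  boundary S*=-
step 0: (k=0,j=0): S=89.9000, (K−S)⁺=17.5000, hold=19.7163 ⇒ V=19.7163 continue  boundary S*=-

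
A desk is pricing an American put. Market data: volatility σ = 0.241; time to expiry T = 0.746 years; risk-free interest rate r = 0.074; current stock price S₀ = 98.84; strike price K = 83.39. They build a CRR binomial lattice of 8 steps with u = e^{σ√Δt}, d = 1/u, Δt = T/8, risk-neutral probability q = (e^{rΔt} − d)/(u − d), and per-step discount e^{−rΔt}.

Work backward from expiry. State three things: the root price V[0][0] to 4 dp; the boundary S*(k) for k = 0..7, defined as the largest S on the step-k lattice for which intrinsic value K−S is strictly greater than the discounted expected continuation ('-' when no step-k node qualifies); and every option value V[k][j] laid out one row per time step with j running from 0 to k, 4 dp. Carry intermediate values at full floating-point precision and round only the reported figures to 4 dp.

params: Δt=0.09325 u=1.07637 d=0.92905 q=0.52861 e^(-rΔt)=0.99312
t_8 payoffs: 28.5318 19.8329 9.7545 0.0000 0.0000 0.0000 0.0000 0.0000 0.0000
t_7: node(7,0) S=59.0477 payoff=24.3423 vs cont=23.7689 → 24.3423 [stop]  node(7,1) S=68.4110 payoff=14.9790 vs cont=14.4056 → 14.9790 [stop]  node(7,2) S=79.2590 payoff=4.1310 vs cont=4.5665 → 4.5665 [wait]  node(7,3) S=91.8272 payoff=0.0000 vs cont=0.0000 → 0.0000 [wait]  node(7,4) S=106.3884 payoff=0.0000 vs cont=0.0000 → 0.0000 [wait]  node(7,5) S=123.2585 payoff=0.0000 vs cont=0.0000 → 0.0000 [wait]  node(7,6) S=142.8038 payoff=0.0000 vs cont=0.0000 → 0.0000 [wait]  node(7,7) S=165.4484 payoff=0.0000 vs cont=0.0000 → 0.0000 [wait]  ⇒ S*(7)=68.4110
t_6: node(6,0) S=63.5571 payoff=19.8329 vs cont=19.2594 → 19.8329 [stop]  node(6,1) S=73.6355 payoff=9.7545 vs cont=9.4097 → 9.7545 [stop]  node(6,2) S=85.3120 payoff=0.0000 vs cont=2.1378 → 2.1378 [wait]  node(6,3) S=98.8400 payoff=0.0000 vs cont=0.0000 → 0.0000 [wait]  node(6,4) S=114.5132 payoff=0.0000 vs cont=0.0000 → 0.0000 [wait]  node(6,5) S=132.6717 payoff=0.0000 vs cont=0.0000 → 0.0000 [wait]  node(6,6) S=153.7096 payoff=0.0000 vs cont=0.0000 → 0.0000 [wait]  ⇒ S*(6)=73.6355
t_5: node(5,0) S=68.4110 payoff=14.9790 vs cont=14.4056 → 14.9790 [stop]  node(5,1) S=79.2590 payoff=4.1310 vs cont=5.6888 → 5.6888 [wait]  node(5,2) S=91.8272 payoff=0.0000 vs cont=1.0008 → 1.0008 [wait]  node(5,3) S=106.3884 payoff=0.0000 vs cont=0.0000 → 0.0000 [wait]  node(5,4) S=123.2585 payoff=0.0000 vs cont=0.0000 → 0.0000 [wait]  node(5,5) S=142.8038 payoff=0.0000 vs cont=0.0000 → 0.0000 [wait]  ⇒ S*(5)=68.4110
t_4: node(4,0) S=73.6355 payoff=9.7545 vs cont=9.9989 → 9.9989 [wait]  node(4,1) S=85.3120 payoff=0.0000 vs cont=3.1886 → 3.1886 [wait]  node(4,2) S=98.8400 payoff=0.0000 vs cont=0.4685 → 0.4685 [wait]  node(4,3) S=114.5132 payoff=0.0000 vs cont=0.0000 → 0.0000 [wait]  node(4,4) S=132.6717 payoff=0.0000 vs cont=0.0000 → 0.0000 [wait]  ⇒ S*(4)=-
t_3: node(3,0) S=79.2590 payoff=4.1310 vs cont=6.3549 → 6.3549 [wait]  node(3,1) S=91.8272 payoff=0.0000 vs cont=1.7387 → 1.7387 [wait]  node(3,2) S=106.3884 payoff=0.0000 vs cont=0.2193 → 0.2193 [wait]  node(3,3) S=123.2585 payoff=0.0000 vs cont=0.0000 → 0.0000 [wait]  ⇒ S*(3)=-
t_2: node(2,0) S=85.3120 payoff=0.0000 vs cont=3.8878 → 3.8878 [wait]  node(2,1) S=98.8400 payoff=0.0000 vs cont=0.9291 → 0.9291 [wait]  node(2,2) S=114.5132 payoff=0.0000 vs cont=0.1027 → 0.1027 [wait]  ⇒ S*(2)=-
t_1: node(1,0) S=91.8272 payoff=0.0000 vs cont=2.3078 → 2.3078 [wait]  node(1,1) S=106.3884 payoff=0.0000 vs cont=0.4889 → 0.4889 [wait]  ⇒ S*(1)=-
t_0: node(0,0) S=98.8400 payoff=0.0000 vs cont=1.3370 → 1.3370 [wait]  ⇒ S*(0)=-

price = 1.3370
boundary = - - - - - 68.4110 73.6355 68.4110
tree:
1.3370
2.3078 0.4889
3.8878 0.9291 0.1027
6.3549 1.7387 0.2193 0.0000
9.9989 3.1886 0.4685 0.0000 0.0000
14.9790 5.6888 1.0008 0.0000 0.0000 0.0000
19.8329 9.7545 2.1378 0.0000 0.0000 0.0000 0.0000
24.3423 14.9790 4.5665 0.0000 0.0000 0.0000 0.0000 0.0000
28.5318 19.8329 9.7545 0.0000 0.0000 0.0000 0.0000 0.0000 0.0000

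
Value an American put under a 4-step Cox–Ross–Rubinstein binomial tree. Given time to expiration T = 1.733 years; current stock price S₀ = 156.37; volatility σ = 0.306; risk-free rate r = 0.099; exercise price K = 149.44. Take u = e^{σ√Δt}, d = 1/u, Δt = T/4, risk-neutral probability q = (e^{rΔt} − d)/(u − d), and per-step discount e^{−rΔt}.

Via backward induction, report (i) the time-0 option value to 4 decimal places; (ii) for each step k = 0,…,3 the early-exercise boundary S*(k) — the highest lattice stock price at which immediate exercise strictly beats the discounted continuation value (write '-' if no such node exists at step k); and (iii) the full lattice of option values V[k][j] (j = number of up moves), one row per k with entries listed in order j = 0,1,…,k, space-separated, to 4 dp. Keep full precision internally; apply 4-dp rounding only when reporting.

params: Δt=0.43325 u=1.22313 d=0.81757 q=0.55788 e^(-rΔt)=0.95802
t_4 payoffs: 79.5748 44.9182 0.0000 0.0000 0.0000
t_3: node(3,0) S=85.4543 payoff=63.9857 vs cont=57.7115 → 63.9857 [stop]  node(3,1) S=127.8440 payoff=21.5960 vs cont=19.0256 → 21.5960 [stop]  node(3,2) S=191.2611 payoff=0.0000 vs cont=0.0000 → 0.0000 [wait]  node(3,3) S=286.1364 payoff=0.0000 vs cont=0.0000 → 0.0000 [wait]  ⇒ S*(3)=127.8440
t_2: node(2,0) S=104.5218 payoff=44.9182 vs cont=38.6439 → 44.9182 [stop]  node(2,1) S=156.3700 payoff=0.0000 vs cont=9.1472 → 9.1472 [wait]  node(2,2) S=233.9375 payoff=0.0000 vs cont=0.0000 → 0.0000 [wait]  ⇒ S*(2)=104.5218
t_1: node(1,0) S=127.8440 payoff=21.5960 vs cont=23.9144 → 23.9144 [wait]  node(1,1) S=191.2611 payoff=0.0000 vs cont=3.8744 → 3.8744 [wait]  ⇒ S*(1)=-
t_0: node(0,0) S=156.3700 payoff=0.0000 vs cont=12.1999 → 12.1999 [wait]  ⇒ S*(0)=-

price = 12.1999
boundary = - - 104.5218 127.8440
tree:
12.1999
23.9144 3.8744
44.9182 9.1472 0.0000
63.9857 21.5960 0.0000 0.0000
79.5748 44.9182 0.0000 0.0000 0.0000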